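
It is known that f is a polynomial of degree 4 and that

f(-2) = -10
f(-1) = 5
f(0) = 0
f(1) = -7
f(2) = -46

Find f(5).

Write f(t) = at^4 + bt³ + ct² + dt + e; the 5 given values yield a linear system in the 5 coefficients.
Solving, f(t) = -2t^4 - t³ + t² - 5t.
Then f(5) = -1375.

-1375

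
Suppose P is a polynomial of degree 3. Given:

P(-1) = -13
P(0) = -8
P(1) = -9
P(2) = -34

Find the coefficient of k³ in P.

Write P(k) = ak³ + bk² + ck + d; the 4 given values yield a linear system in the 4 coefficients.
Solving, P(k) = -3k³ - 3k² + 5k - 8.
The coefficient of k³ is -3.

-3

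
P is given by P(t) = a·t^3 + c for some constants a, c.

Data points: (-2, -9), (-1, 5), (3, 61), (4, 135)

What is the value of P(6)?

439

From P(-2) = -9 and P(-1) = 5: -8a + c = -9 and -1a + c = 5.
Subtracting: 7a = 14, so a = 2; then c = -9 − 2·(-8) = 7.
So P(t) = 2t³ + 7, and P(6) = 439.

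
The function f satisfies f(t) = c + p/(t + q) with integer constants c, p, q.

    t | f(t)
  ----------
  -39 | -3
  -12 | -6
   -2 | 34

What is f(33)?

(f(t) − c)(t + q) = p for each data point; the three points give a linear system in c and q, then p follows.
Solving: c = -2, q = 3, p = 36, so f(t) = -2 + 36/(t + 3).
Then f(33) = -2 + 36/36 = -1.

-1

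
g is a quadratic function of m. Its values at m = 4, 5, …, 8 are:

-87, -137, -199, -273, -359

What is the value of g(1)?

-9

Write g(m) = am² + bm + c; the 5 given values yield a linear system in the 3 coefficients.
Solving, g(m) = -6m² + 4m - 7.
Then g(1) = -9.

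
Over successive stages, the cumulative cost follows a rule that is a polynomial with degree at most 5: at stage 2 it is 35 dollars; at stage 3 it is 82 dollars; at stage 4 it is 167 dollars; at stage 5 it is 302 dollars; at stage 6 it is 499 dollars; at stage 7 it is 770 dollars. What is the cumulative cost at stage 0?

7

Write the value at n as P(n).
First differences: 47, 85, 135, 197, 271. Second differences: 38, 50, 62, 74. Third differences: 12, 12, 12.
Level-3 differences are constant, so P has degree 3.
Fitting a degree-3 polynomial gives P(n) = 2n³ + n² + 4n + 7.
Then P(0) = 7.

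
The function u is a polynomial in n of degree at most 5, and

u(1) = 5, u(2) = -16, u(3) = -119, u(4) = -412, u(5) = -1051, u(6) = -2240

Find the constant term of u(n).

4

First differences: -21, -103, -293, -639, -1189. Second differences: -82, -190, -346, -550. Third differences: -108, -156, -204. Fourth differences: -48, -48.
Level-4 differences are constant, so u has degree 4.
Fitting a degree-4 polynomial gives u(n) = -2n^4 + 2n³ - 3n² + 4n + 4.
The constant term is u(0) = 4.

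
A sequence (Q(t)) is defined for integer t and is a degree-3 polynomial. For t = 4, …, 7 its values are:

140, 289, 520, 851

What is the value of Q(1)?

Write Q(t) = at³ + bt² + ct + d; the 4 given values yield a linear system in the 4 coefficients.
Solving, Q(t) = 3t³ - 4t² + 2t + 4.
Then Q(1) = 5.

5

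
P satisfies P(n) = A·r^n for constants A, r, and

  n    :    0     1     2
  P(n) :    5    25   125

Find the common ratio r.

5

Consecutive ratio: 25/5 = 5, and 125/25 = 5, so r = 5.
Then A·5^0 = 5 gives A = 5, and P(n) = 5·5^n.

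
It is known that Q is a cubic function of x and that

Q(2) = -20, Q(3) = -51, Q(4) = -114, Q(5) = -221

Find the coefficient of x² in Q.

Write Q(x) = ax³ + bx² + cx + d; the 4 given values yield a linear system in the 4 coefficients.
Solving, Q(x) = -2x³ + 2x² - 3x - 6.
The coefficient of x² is 2.

2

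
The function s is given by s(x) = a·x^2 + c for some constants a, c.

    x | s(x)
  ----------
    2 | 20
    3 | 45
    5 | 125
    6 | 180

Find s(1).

From s(2) = 20 and s(3) = 45: 4a + c = 20 and 9a + c = 45.
Subtracting: 5a = 25, so a = 5; then c = 20 − 5·4 = 0.
So s(x) = 5x² + 0, and s(1) = 5.

5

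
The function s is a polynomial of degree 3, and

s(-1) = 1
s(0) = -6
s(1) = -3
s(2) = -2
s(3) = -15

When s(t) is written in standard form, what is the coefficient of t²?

First differences: -7, 3, 1, -13. Second differences: 10, -2, -14. Third differences: -12, -12.
Level-3 differences are constant, so s has degree 3.
Fitting a degree-3 polynomial gives s(t) = -2t³ + 5t² - 6.
The coefficient of t² is 5.

5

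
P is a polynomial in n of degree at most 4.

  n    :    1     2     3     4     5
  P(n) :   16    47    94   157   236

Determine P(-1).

First differences: 31, 47, 63, 79. Second differences: 16, 16, 16.
Level-2 differences are constant, so P has degree 2.
Fitting a degree-2 polynomial gives P(n) = 8n² + 7n + 1.
Then P(-1) = 2.

2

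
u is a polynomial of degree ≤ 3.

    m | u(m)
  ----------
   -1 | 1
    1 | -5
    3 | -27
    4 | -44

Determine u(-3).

-9

Write u(m) = am³ + bm² + cm + d; the 4 given values yield a linear system in the 4 coefficients.
Solving, the leading coefficient vanishes, and u(m) = -2m² - 3m.
Then u(-3) = -9.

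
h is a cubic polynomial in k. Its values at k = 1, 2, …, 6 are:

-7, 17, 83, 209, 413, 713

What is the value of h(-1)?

First differences: 24, 66, 126, 204, 300. Second differences: 42, 60, 78, 96. Third differences: 18, 18, 18.
Level-3 differences are constant, so h has degree 3.
Fitting a degree-3 polynomial gives h(k) = 3k³ + 3k² - 6k - 7.
Then h(-1) = -1.

-1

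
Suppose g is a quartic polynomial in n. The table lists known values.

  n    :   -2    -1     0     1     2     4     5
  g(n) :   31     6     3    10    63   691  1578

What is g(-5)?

1078

Write g(n) = an^4 + bn³ + cn² + dn + e; the 7 given values yield a linear system in the 5 coefficients.
Solving, g(n) = 2n^4 + 2n³ + 3n² + 3.
Then g(-5) = 1078.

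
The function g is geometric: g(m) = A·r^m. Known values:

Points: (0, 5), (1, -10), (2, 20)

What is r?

-2

Consecutive ratio: -10/5 = -2, and 20/(-10) = -2, so r = -2.
Then A·(-2)^0 = 5 gives A = 5, and g(m) = 5·(-2)^m.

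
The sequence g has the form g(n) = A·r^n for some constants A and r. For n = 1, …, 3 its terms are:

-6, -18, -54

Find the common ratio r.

3

Consecutive ratio: -18/(-6) = 3, and -54/(-18) = 3, so r = 3.
Then A·3^1 = -6 gives A = -2, and g(n) = -2·3^n.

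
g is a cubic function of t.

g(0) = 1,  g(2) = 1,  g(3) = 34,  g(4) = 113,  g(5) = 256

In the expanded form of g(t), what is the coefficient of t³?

3

Write g(t) = at³ + bt² + ct + d; the 5 given values yield a linear system in the 4 coefficients.
Solving, g(t) = 3t³ - 4t² - 4t + 1.
The coefficient of t³ is 3.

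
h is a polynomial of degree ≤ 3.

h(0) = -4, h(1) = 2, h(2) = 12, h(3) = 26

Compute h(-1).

-6

First differences: 6, 10, 14. Second differences: 4, 4.
Level-2 differences are constant, so h has degree 2.
Fitting a degree-2 polynomial gives h(t) = 2t² + 4t - 4.
Then h(-1) = -6.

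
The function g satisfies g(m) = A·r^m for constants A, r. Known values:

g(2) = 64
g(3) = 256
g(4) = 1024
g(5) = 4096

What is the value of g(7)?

65536

Consecutive ratio: 256/64 = 4, and 1024/256 = 4, so r = 4.
Then A·4^2 = 64 gives A = 4, and g(m) = 4·4^m.
g(7) = 4·4^7 = 65536.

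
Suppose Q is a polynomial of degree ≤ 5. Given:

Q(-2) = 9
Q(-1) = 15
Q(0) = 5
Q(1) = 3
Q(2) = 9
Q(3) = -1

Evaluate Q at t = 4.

Write Q(t) = at^5 + bt^4 + ct³ + dt² + et + p; the 6 given values yield a linear system in the 6 coefficients.
Solving, the leading coefficient vanishes, and Q(t) = -t^4 + 2t³ + 5t² - 8t + 5.
Then Q(4) = -75.

-75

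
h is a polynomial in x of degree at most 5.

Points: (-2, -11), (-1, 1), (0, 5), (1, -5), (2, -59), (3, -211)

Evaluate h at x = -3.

-49

First differences: 12, 4, -10, -54, -152. Second differences: -8, -14, -44, -98. Third differences: -6, -30, -54. Fourth differences: -24, -24.
Level-4 differences are constant, so h has degree 4.
Fitting a degree-4 polynomial gives h(x) = -x^4 - 3x³ - 6x² + 5.
Then h(-3) = -49.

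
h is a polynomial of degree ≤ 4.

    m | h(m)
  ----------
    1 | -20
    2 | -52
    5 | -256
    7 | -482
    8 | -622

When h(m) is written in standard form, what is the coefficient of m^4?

Write h(m) = am^4 + bm³ + cm² + dm + e; the 5 given values yield a linear system in the 5 coefficients.
Solving, the top 2 coefficients vanish, and h(m) = -9m² - 5m - 6.
The coefficient of m^4 is 0.

0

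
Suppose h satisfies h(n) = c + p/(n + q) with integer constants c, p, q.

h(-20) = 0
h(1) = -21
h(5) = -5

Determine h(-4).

4

(h(n) − c)(n + q) = p for each data point; the three points give a linear system in c and q, then p follows.
Solving: c = -1, q = 0, p = -20, so h(n) = -1 − 20/(n + 0).
Then h(-4) = -1 − 20/(-4) = 4.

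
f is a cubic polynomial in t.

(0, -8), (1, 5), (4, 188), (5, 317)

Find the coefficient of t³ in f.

1

Write f(t) = at³ + bt² + ct + d; the 4 given values yield a linear system in the 4 coefficients.
Solving, f(t) = t³ + 7t² + 5t - 8.
The coefficient of t³ is 1.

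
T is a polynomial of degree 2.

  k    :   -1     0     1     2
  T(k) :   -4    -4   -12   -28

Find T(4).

Write T(k) = ak² + bk + c; the 4 given values yield a linear system in the 3 coefficients.
Solving, T(k) = -4k² - 4k - 4.
Then T(4) = -84.

-84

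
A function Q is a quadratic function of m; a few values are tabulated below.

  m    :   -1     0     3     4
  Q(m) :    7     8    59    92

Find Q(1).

17

Write Q(m) = am² + bm + c; the 4 given values yield a linear system in the 3 coefficients.
Solving, Q(m) = 4m² + 5m + 8.
Then Q(1) = 17.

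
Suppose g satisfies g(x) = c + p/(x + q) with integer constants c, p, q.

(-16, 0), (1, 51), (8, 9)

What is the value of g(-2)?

(g(x) − c)(x + q) = p for each data point; the three points give a linear system in c and q, then p follows.
Solving: c = 3, q = 0, p = 48, so g(x) = 3 + 48/(x + 0).
Then g(-2) = 3 + 48/(-2) = -21.

-21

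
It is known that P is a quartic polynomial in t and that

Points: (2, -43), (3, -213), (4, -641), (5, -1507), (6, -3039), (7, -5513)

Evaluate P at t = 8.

-9253

Write P(t) = at^4 + bt³ + ct² + dt + e; the 6 given values yield a linear system in the 5 coefficients.
Solving, P(t) = -2t^4 - 2t³ - t² + 3t + 3.
Then P(8) = -9253.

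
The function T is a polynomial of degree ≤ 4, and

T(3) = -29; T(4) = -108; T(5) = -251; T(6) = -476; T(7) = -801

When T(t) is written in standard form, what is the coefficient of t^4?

0

First differences: -79, -143, -225, -325. Second differences: -64, -82, -100. Third differences: -18, -18.
Level-3 differences are constant, so T has degree 3.
Fitting a degree-3 polynomial gives T(t) = -3t³ + 4t² + 4t + 4.
The coefficient of t^4 is 0.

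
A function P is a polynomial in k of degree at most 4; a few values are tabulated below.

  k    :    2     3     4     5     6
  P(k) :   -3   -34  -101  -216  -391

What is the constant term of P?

-1

Write P(k) = ak^4 + bk³ + ck² + dk + e; the 5 given values yield a linear system in the 5 coefficients.
Solving, the leading coefficient vanishes, and P(k) = -2k³ + 7k - 1.
The constant term is P(0) = -1.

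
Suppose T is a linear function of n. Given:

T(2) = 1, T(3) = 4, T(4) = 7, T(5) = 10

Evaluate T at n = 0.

First differences: 3, 3, 3.
Level-1 differences are constant, so T has degree 1.
Fitting a degree-1 polynomial gives T(n) = 3n - 5.
Then T(0) = -5.

-5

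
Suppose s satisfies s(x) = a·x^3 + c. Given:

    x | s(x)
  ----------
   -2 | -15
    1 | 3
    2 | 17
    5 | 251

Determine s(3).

From s(-2) = -15 and s(1) = 3: -8a + c = -15 and 1a + c = 3.
Subtracting: 9a = 18, so a = 2; then c = -15 − 2·(-8) = 1.
So s(x) = 2x³ + 1, and s(3) = 55.

55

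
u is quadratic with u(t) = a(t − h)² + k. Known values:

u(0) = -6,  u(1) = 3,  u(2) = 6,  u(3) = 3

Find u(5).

-21

First differences 9, 3, -3; second difference -6 = 2a, so a = -3.
Expanding, the t-coefficient is −2ah = 6h; matching it to the data gives h = 2, and then k = 6.
So u(t) = -3(t − 2)² + 6.
u(5) = -3·3² + 6 = -21.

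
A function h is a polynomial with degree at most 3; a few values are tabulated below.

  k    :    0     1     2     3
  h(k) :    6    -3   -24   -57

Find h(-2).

First differences: -9, -21, -33. Second differences: -12, -12.
Level-2 differences are constant, so h has degree 2.
Fitting a degree-2 polynomial gives h(k) = -6k² - 3k + 6.
Then h(-2) = -12.

-12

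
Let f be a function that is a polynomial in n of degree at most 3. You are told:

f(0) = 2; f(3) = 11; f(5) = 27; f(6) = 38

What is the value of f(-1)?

Write f(n) = an³ + bn² + cn + d; the 4 given values yield a linear system in the 4 coefficients.
Solving, the leading coefficient vanishes, and f(n) = n² + 2.
Then f(-1) = 3.

3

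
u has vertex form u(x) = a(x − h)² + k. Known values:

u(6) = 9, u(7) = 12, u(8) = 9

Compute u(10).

First differences 3, -3; second difference -6 = 2a, so a = -3.
Expanding, the x-coefficient is −2ah = 6h; matching it to the data gives h = 7, and then k = 12.
So u(x) = -3(x − 7)² + 12.
u(10) = -3·3² + 12 = -15.

-15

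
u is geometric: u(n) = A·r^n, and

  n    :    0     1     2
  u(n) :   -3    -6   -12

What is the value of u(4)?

-48

Consecutive ratio: -6/(-3) = 2, and -12/(-6) = 2, so r = 2.
Then A·2^0 = -3 gives A = -3, and u(n) = -3·2^n.
u(4) = -3·2^4 = -48.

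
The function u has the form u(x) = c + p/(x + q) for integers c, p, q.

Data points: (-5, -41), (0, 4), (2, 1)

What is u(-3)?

31

(u(x) − c)(x + q) = p for each data point; the three points give a linear system in c and q, then p follows.
Solving: c = -5, q = 4, p = 36, so u(x) = -5 + 36/(x + 4).
Then u(-3) = -5 + 36/1 = 31.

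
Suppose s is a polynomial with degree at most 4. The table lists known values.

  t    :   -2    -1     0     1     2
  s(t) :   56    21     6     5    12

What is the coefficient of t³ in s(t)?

First differences: -35, -15, -1, 7. Second differences: 20, 14, 8. Third differences: -6, -6.
Level-3 differences are constant, so s has degree 3.
Fitting a degree-3 polynomial gives s(t) = -t³ + 7t² - 7t + 6.
The coefficient of t³ is -1.

-1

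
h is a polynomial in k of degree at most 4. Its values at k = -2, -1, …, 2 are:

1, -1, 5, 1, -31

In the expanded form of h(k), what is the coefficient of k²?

First differences: -2, 6, -4, -32. Second differences: 8, -10, -28. Third differences: -18, -18.
Level-3 differences are constant, so h has degree 3.
Fitting a degree-3 polynomial gives h(k) = -3k³ - 5k² + 4k + 5.
The coefficient of k² is -5.

-5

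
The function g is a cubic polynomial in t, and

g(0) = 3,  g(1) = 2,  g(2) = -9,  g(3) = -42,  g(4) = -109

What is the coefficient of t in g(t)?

0

First differences: -1, -11, -33, -67. Second differences: -10, -22, -34. Third differences: -12, -12.
Level-3 differences are constant, so g has degree 3.
Fitting a degree-3 polynomial gives g(t) = -2t³ + t² + 3.
The coefficient of t is 0.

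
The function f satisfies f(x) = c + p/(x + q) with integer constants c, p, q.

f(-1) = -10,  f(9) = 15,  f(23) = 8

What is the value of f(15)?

(f(x) − c)(x + q) = p for each data point; the three points give a linear system in c and q, then p follows.
Solving: c = 5, q = -3, p = 60, so f(x) = 5 + 60/(x − 3).
Then f(15) = 5 + 60/12 = 10.

10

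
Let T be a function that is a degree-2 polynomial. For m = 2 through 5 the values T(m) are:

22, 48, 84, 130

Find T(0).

Write T(m) = am² + bm + c; the 4 given values yield a linear system in the 3 coefficients.
Solving, T(m) = 5m² + m.
Then T(0) = 0.

0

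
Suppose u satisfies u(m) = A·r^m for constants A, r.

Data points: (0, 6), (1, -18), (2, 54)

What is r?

-3

Consecutive ratio: -18/6 = -3, and 54/(-18) = -3, so r = -3.
Then A·(-3)^0 = 6 gives A = 6, and u(m) = 6·(-3)^m.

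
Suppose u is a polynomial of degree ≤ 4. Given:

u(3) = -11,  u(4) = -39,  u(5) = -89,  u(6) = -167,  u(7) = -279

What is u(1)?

3

First differences: -28, -50, -78, -112. Second differences: -22, -28, -34. Third differences: -6, -6.
Level-3 differences are constant, so u has degree 3.
Fitting a degree-3 polynomial gives u(x) = -x³ + x² + 2x + 1.
Then u(1) = 3.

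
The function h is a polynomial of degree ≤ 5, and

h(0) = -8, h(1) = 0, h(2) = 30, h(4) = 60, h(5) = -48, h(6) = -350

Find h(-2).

-6

Write h(t) = at^5 + bt^4 + ct³ + dt² + et + p; the 6 given values yield a linear system in the 6 coefficients.
Solving, the leading coefficient vanishes, and h(t) = -t^4 + 3t³ + 9t² - 3t - 8.
Then h(-2) = -6.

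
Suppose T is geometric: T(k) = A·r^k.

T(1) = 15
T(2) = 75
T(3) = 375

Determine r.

5

Consecutive ratio: 75/15 = 5, and 375/75 = 5, so r = 5.
Then A·5^1 = 15 gives A = 3, and T(k) = 3·5^k.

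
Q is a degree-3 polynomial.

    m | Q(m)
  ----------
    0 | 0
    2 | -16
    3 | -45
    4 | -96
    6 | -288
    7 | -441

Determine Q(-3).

Write Q(m) = am³ + bm² + cm + d; the 6 given values yield a linear system in the 4 coefficients.
Solving, Q(m) = -m³ - 2m².
Then Q(-3) = 9.

9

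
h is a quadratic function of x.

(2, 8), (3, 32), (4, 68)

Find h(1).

-4

Write h(x) = ax² + bx + c; the 3 given values yield a linear system in the 3 coefficients.
Solving, h(x) = 6x² - 6x - 4.
Then h(1) = -4.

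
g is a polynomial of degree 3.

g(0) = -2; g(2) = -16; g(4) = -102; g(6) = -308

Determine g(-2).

Write g(t) = at³ + bt² + ct + d; the 4 given values yield a linear system in the 4 coefficients.
Solving, g(t) = -t³ - 3t² + 3t - 2.
Then g(-2) = -12.

-12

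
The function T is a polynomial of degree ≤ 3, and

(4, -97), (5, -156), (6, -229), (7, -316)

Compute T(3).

-52

First differences: -59, -73, -87. Second differences: -14, -14.
Level-2 differences are constant, so T has degree 2.
Fitting a degree-2 polynomial gives T(x) = -7x² + 4x - 1.
Then T(3) = -52.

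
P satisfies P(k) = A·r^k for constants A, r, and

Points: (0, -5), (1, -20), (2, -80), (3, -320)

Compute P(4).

Consecutive ratio: -20/(-5) = 4, and -80/(-20) = 4, so r = 4.
Then A·4^0 = -5 gives A = -5, and P(k) = -5·4^k.
P(4) = -5·4^4 = -1280.

-1280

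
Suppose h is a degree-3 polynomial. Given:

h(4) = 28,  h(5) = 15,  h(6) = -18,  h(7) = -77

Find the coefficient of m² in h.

5

Write h(m) = am³ + bm² + cm + d; the 4 given values yield a linear system in the 4 coefficients.
Solving, h(m) = -m³ + 5m² + 3m.
The coefficient of m² is 5.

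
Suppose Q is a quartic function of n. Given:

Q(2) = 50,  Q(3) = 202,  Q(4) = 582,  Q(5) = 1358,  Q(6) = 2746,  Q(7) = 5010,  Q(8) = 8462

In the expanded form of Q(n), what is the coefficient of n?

Write Q(n) = an^4 + bn³ + cn² + dn + e; the 7 given values yield a linear system in the 5 coefficients.
Solving, Q(n) = 2n^4 + 4n² + 2n - 2.
The coefficient of n is 2.

2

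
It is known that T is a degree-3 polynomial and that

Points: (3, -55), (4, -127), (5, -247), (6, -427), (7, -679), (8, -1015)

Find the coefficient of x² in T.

Write T(x) = ax³ + bx² + cx + d; the 6 given values yield a linear system in the 4 coefficients.
Solving, T(x) = -2x³ + 2x - 7.
The coefficient of x² is 0.

0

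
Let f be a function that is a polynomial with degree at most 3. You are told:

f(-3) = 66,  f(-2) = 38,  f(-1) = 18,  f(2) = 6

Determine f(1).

Write f(k) = ak³ + bk² + ck + d; the 4 given values yield a linear system in the 4 coefficients.
Solving, the leading coefficient vanishes, and f(k) = 4k² - 8k + 6.
Then f(1) = 2.

2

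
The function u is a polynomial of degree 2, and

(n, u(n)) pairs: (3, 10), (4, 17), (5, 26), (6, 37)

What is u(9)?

82

First differences: 7, 9, 11. Second differences: 2, 2.
Level-2 differences are constant, so u has degree 2.
Fitting a degree-2 polynomial gives u(n) = n² + 1.
Then u(9) = 82.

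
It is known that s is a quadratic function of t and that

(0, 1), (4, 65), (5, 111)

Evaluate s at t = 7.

239

Write s(t) = at² + bt + c; the 3 given values yield a linear system in the 3 coefficients.
Solving, s(t) = 6t² - 8t + 1.
Then s(7) = 239.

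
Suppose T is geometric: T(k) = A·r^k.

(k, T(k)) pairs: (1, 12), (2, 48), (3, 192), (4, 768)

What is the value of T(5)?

3072

Consecutive ratio: 48/12 = 4, and 192/48 = 4, so r = 4.
Then A·4^1 = 12 gives A = 3, and T(k) = 3·4^k.
T(5) = 3·4^5 = 3072.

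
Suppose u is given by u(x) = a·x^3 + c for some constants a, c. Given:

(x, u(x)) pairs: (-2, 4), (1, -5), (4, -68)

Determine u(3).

-31

From u(-2) = 4 and u(1) = -5: -8a + c = 4 and 1a + c = -5.
Subtracting: 9a = -9, so a = -1; then c = 4 − (-1)·(-8) = -4.
So u(x) = -1x³ − 4, and u(3) = -31.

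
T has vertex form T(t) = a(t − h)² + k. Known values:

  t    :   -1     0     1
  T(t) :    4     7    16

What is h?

First differences 3, 9; second difference 6 = 2a, so a = 3.
Expanding, the t-coefficient is −2ah = -6h; matching it to the data gives h = -1, and then k = 4.
So T(t) = 3(t + 1)² + 4.
Hence h = -1.

-1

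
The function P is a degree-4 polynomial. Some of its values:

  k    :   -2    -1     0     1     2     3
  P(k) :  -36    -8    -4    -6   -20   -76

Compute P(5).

First differences: 28, 4, -2, -14, -56. Second differences: -24, -6, -12, -42. Third differences: 18, -6, -30. Fourth differences: -24, -24.
Level-4 differences are constant, so P has degree 4.
Fitting a degree-4 polynomial gives P(k) = -k^4 + k³ - 2k² - 4.
Then P(5) = -554.

-554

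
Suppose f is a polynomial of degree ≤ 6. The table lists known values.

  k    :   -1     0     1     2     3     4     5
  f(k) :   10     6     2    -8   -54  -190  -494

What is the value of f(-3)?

First differences: -4, -4, -10, -46, -136, -304. Second differences: 0, -6, -36, -90, -168. Third differences: -6, -30, -54, -78. Fourth differences: -24, -24, -24.
Level-4 differences are constant, so f has degree 4.
Fitting a degree-4 polynomial gives f(k) = -k^4 + k³ + k² - 5k + 6.
Then f(-3) = -78.

-78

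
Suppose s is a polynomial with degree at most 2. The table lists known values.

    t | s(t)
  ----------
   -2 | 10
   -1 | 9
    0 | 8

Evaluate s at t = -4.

12

Write s(t) = at² + bt + c; the 3 given values yield a linear system in the 3 coefficients.
Solving, the leading coefficient vanishes, and s(t) = -t + 8.
Then s(-4) = 12.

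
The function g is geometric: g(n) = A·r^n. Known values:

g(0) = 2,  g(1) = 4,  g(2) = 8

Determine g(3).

16

Consecutive ratio: 4/2 = 2, and 8/4 = 2, so r = 2.
Then A·2^0 = 2 gives A = 2, and g(n) = 2·2^n.
g(3) = 2·2^3 = 16.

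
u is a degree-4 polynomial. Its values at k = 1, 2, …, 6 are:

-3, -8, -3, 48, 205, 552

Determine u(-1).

13

First differences: -5, 5, 51, 157, 347. Second differences: 10, 46, 106, 190. Third differences: 36, 60, 84. Fourth differences: 24, 24.
Level-4 differences are constant, so u has degree 4.
Fitting a degree-4 polynomial gives u(k) = k^4 - 4k³ + 4k² - 4k.
Then u(-1) = 13.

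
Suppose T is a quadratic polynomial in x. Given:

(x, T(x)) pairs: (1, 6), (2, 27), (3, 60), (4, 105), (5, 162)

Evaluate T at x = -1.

0

First differences: 21, 33, 45, 57. Second differences: 12, 12, 12.
Level-2 differences are constant, so T has degree 2.
Fitting a degree-2 polynomial gives T(x) = 6x² + 3x - 3.
Then T(-1) = 0.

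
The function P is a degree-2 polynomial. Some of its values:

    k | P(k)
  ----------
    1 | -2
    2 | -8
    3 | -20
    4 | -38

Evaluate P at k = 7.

-128

First differences: -6, -12, -18. Second differences: -6, -6.
Level-2 differences are constant, so P has degree 2.
Fitting a degree-2 polynomial gives P(k) = -3k² + 3k - 2.
Then P(7) = -128.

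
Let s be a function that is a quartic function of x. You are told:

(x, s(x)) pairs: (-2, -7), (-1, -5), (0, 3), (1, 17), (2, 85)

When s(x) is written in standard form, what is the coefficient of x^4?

2

Write s(x) = ax^4 + bx³ + cx² + dx + e; the 5 given values yield a linear system in the 5 coefficients.
Solving, s(x) = 2x^4 + 4x³ + x² + 7x + 3.
The coefficient of x^4 is 2.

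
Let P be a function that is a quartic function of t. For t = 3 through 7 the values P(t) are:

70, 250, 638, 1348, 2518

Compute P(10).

10528

Write P(t) = at^4 + bt³ + ct² + dt + e; the 5 given values yield a linear system in the 5 coefficients.
Solving, P(t) = t^4 + t³ - 5t² + 3t - 2.
Then P(10) = 10528.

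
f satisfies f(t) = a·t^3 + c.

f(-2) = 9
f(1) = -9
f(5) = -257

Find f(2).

-23

From f(-2) = 9 and f(1) = -9: -8a + c = 9 and 1a + c = -9.
Subtracting: 9a = -18, so a = -2; then c = 9 − (-2)·(-8) = -7.
So f(t) = -2t³ − 7, and f(2) = -23.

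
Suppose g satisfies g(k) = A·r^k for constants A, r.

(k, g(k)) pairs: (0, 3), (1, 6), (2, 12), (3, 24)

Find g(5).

Consecutive ratio: 6/3 = 2, and 12/6 = 2, so r = 2.
Then A·2^0 = 3 gives A = 3, and g(k) = 3·2^k.
g(5) = 3·2^5 = 96.

96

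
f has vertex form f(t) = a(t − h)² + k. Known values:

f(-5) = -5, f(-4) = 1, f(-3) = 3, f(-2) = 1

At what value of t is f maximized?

-3

First differences 6, 2, -2; second difference -4 = 2a, so a = -2.
Expanding, the t-coefficient is −2ah = 4h; matching it to the data gives h = -3, and then k = 3.
So f(t) = -2(t + 3)² + 3.
Hence h = -3.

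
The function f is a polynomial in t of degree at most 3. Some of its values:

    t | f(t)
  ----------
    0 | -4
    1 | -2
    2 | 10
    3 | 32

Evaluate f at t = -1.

Write f(t) = at³ + bt² + ct + d; the 4 given values yield a linear system in the 4 coefficients.
Solving, the leading coefficient vanishes, and f(t) = 5t² - 3t - 4.
Then f(-1) = 4.

4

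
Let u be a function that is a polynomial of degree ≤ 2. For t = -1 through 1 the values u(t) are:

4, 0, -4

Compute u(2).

Write u(t) = at² + bt + c; the 3 given values yield a linear system in the 3 coefficients.
Solving, the leading coefficient vanishes, and u(t) = -4t.
Then u(2) = -8.

-8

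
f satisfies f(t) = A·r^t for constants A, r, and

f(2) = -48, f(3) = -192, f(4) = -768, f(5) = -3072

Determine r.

4

Consecutive ratio: -192/(-48) = 4, and -768/(-192) = 4, so r = 4.
Then A·4^2 = -48 gives A = -3, and f(t) = -3·4^t.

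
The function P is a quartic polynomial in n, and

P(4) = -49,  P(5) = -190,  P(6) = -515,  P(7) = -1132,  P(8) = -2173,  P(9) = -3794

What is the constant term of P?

-5

First differences: -141, -325, -617, -1041, -1621. Second differences: -184, -292, -424, -580. Third differences: -108, -132, -156. Fourth differences: -24, -24.
Level-4 differences are constant, so P has degree 4.
Fitting a degree-4 polynomial gives P(n) = -n^4 + 4n³ - n² - 7n - 5.
The constant term is P(0) = -5.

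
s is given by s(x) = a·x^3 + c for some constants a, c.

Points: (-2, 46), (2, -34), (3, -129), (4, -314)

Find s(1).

1

From s(-2) = 46 and s(2) = -34: -8a + c = 46 and 8a + c = -34.
Subtracting: 16a = -80, so a = -5; then c = 46 − (-5)·(-8) = 6.
So s(x) = -5x³ + 6, and s(1) = 1.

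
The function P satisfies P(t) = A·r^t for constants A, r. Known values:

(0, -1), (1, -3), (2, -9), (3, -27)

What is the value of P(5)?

Consecutive ratio: -3/(-1) = 3, and -9/(-3) = 3, so r = 3.
Then A·3^0 = -1 gives A = -1, and P(t) = -1·3^t.
P(5) = -1·3^5 = -243.

-243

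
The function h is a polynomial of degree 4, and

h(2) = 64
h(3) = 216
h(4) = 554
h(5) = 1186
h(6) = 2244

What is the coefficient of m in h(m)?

1

Write h(m) = am^4 + bm³ + cm² + dm + e; the 5 given values yield a linear system in the 5 coefficients.
Solving, h(m) = m^4 + 4m³ + 2m² + m + 6.
The coefficient of m is 1.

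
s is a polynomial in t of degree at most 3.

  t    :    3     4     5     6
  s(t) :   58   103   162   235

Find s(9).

First differences: 45, 59, 73. Second differences: 14, 14.
Level-2 differences are constant, so s has degree 2.
Fitting a degree-2 polynomial gives s(t) = 7t² - 4t + 7.
Then s(9) = 538.

538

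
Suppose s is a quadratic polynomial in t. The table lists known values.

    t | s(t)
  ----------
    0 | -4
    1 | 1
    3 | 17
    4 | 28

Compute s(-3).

Write s(t) = at² + bt + c; the 4 given values yield a linear system in the 3 coefficients.
Solving, s(t) = t² + 4t - 4.
Then s(-3) = -7.

-7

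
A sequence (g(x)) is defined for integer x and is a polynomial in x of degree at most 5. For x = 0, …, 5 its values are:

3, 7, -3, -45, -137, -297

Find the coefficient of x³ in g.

-3

First differences: 4, -10, -42, -92, -160. Second differences: -14, -32, -50, -68. Third differences: -18, -18, -18.
Level-3 differences are constant, so g has degree 3.
Fitting a degree-3 polynomial gives g(x) = -3x³ + 2x² + 5x + 3.
The coefficient of x³ is -3.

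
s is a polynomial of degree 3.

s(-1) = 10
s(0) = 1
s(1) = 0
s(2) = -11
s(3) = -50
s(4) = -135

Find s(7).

First differences: -9, -1, -11, -39, -85. Second differences: 8, -10, -28, -46. Third differences: -18, -18, -18.
Level-3 differences are constant, so s has degree 3.
Fitting a degree-3 polynomial gives s(x) = -3x³ + 4x² - 2x + 1.
Then s(7) = -846.

-846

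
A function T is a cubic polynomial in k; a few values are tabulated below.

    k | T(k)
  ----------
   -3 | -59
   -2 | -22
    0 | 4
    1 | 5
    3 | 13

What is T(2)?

Write T(k) = ak³ + bk² + ck + d; the 5 given values yield a linear system in the 4 coefficients.
Solving, T(k) = k³ - 3k² + 3k + 4.
Then T(2) = 6.

6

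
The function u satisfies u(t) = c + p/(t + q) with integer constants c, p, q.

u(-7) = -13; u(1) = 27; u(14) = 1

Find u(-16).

(u(t) − c)(t + q) = p for each data point; the three points give a linear system in c and q, then p follows.
Solving: c = -3, q = 1, p = 60, so u(t) = -3 + 60/(t + 1).
Then u(-16) = -3 + 60/(-15) = -7.

-7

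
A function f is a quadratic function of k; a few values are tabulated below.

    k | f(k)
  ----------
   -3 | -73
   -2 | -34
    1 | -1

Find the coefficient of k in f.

Write f(k) = ak² + bk + c; the 3 given values yield a linear system in the 3 coefficients.
Solving, f(k) = -7k² + 4k + 2.
The coefficient of k is 4.

4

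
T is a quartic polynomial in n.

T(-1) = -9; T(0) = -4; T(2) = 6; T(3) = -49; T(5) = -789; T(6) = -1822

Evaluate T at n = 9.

-10669

Write T(n) = an^4 + bn³ + cn² + dn + e; the 6 given values yield a linear system in the 5 coefficients.
Solving, T(n) = -2n^4 + 3n³ + 3n² + 3n - 4.
Then T(9) = -10669.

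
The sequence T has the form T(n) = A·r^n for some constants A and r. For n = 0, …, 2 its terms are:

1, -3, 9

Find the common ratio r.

-3

Consecutive ratio: -3/1 = -3, and 9/(-3) = -3, so r = -3.
Then A·(-3)^0 = 1 gives A = 1, and T(n) = 1·(-3)^n.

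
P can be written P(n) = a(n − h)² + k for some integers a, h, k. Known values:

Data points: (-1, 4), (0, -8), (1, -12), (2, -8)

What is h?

1

First differences -12, -4, 4; second difference 8 = 2a, so a = 4.
Expanding, the n-coefficient is −2ah = -8h; matching it to the data gives h = 1, and then k = -12.
So P(n) = 4(n − 1)² − 12.
Hence h = 1.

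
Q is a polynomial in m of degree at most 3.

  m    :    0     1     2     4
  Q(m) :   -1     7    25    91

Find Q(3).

Write Q(m) = am³ + bm² + cm + d; the 4 given values yield a linear system in the 4 coefficients.
Solving, the leading coefficient vanishes, and Q(m) = 5m² + 3m - 1.
Then Q(3) = 53.

53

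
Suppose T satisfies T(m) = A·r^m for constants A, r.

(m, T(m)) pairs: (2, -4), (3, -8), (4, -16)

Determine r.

2

Consecutive ratio: -8/(-4) = 2, and -16/(-8) = 2, so r = 2.
Then A·2^2 = -4 gives A = -1, and T(m) = -1·2^m.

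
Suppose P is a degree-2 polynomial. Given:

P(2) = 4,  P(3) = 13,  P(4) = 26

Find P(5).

43

Write P(k) = ak² + bk + c; the 3 given values yield a linear system in the 3 coefficients.
Solving, P(k) = 2k² - k - 2.
Then P(5) = 43.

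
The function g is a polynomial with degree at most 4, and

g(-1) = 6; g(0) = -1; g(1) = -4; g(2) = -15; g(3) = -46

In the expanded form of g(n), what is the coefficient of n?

First differences: -7, -3, -11, -31. Second differences: 4, -8, -20. Third differences: -12, -12.
Level-3 differences are constant, so g has degree 3.
Fitting a degree-3 polynomial gives g(n) = -2n³ + 2n² - 3n - 1.
The coefficient of n is -3.

-3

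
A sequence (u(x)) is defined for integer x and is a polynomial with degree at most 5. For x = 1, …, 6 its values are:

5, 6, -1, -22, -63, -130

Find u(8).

-366

Write u(x) = ax^5 + bx^4 + cx³ + dx² + ex + p; the 6 given values yield a linear system in the 6 coefficients.
Solving, the top 2 coefficients vanish, and u(x) = -x³ + 2x² + 2x + 2.
Then u(8) = -366.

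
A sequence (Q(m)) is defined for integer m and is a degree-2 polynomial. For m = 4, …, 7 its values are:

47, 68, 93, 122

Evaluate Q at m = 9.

Write Q(m) = am² + bm + c; the 4 given values yield a linear system in the 3 coefficients.
Solving, Q(m) = 2m² + 3m + 3.
Then Q(9) = 192.

192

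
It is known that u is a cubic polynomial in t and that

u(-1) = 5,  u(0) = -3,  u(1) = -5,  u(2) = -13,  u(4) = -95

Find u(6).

Write u(t) = at³ + bt² + ct + d; the 5 given values yield a linear system in the 4 coefficients.
Solving, u(t) = -2t³ + 3t² - 3t - 3.
Then u(6) = -345.

-345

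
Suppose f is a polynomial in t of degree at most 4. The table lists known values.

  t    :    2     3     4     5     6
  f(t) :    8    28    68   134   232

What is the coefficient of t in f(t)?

First differences: 20, 40, 66, 98. Second differences: 20, 26, 32. Third differences: 6, 6.
Level-3 differences are constant, so f has degree 3.
Fitting a degree-3 polynomial gives f(t) = t³ + t² - 4t + 4.
The coefficient of t is -4.

-4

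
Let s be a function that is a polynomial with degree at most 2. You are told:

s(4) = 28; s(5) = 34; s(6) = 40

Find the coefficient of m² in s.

0

Write s(m) = am² + bm + c; the 3 given values yield a linear system in the 3 coefficients.
Solving, the leading coefficient vanishes, and s(m) = 6m + 4.
The coefficient of m² is 0.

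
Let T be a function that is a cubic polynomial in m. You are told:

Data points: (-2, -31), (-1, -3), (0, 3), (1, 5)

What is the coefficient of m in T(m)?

1

Write T(m) = am³ + bm² + cm + d; the 4 given values yield a linear system in the 4 coefficients.
Solving, T(m) = 3m³ - 2m² + m + 3.
The coefficient of m is 1.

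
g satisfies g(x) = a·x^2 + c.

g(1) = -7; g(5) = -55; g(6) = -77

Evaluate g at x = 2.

-13

From g(1) = -7 and g(5) = -55: 1a + c = -7 and 25a + c = -55.
Subtracting: 24a = -48, so a = -2; then c = -7 − (-2)·1 = -5.
So g(x) = -2x² − 5, and g(2) = -13.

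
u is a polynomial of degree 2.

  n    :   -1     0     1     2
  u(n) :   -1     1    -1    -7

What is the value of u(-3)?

Write u(n) = an² + bn + c; the 4 given values yield a linear system in the 3 coefficients.
Solving, u(n) = -2n² + 1.
Then u(-3) = -17.

-17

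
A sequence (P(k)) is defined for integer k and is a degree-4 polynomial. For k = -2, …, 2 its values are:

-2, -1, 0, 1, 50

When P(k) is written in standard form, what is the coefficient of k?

Write P(k) = ak^4 + bk³ + ck² + dk + e; the 5 given values yield a linear system in the 5 coefficients.
Solving, P(k) = 2k^4 + 4k³ - 2k² - 3k.
The coefficient of k is -3.

-3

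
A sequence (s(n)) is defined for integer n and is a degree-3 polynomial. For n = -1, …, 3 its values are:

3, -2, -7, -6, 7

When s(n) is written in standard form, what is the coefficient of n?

-6

First differences: -5, -5, 1, 13. Second differences: 0, 6, 12. Third differences: 6, 6.
Level-3 differences are constant, so s has degree 3.
Fitting a degree-3 polynomial gives s(n) = n³ - 6n - 2.
The coefficient of n is -6.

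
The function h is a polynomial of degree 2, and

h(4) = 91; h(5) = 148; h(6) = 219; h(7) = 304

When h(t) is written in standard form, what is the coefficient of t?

First differences: 57, 71, 85. Second differences: 14, 14.
Level-2 differences are constant, so h has degree 2.
Fitting a degree-2 polynomial gives h(t) = 7t² - 6t + 3.
The coefficient of t is -6.

-6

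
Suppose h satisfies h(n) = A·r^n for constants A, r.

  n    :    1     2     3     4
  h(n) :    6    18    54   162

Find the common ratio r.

Consecutive ratio: 18/6 = 3, and 54/18 = 3, so r = 3.
Then A·3^1 = 6 gives A = 2, and h(n) = 2·3^n.

3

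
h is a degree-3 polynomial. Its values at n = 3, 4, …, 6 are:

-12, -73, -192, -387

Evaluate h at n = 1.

Write h(n) = an³ + bn² + cn + d; the 4 given values yield a linear system in the 4 coefficients.
Solving, h(n) = -3n³ + 7n² + n + 3.
Then h(1) = 8.

8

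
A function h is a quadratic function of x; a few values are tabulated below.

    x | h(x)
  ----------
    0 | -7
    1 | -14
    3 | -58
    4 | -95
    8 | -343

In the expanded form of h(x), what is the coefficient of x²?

-5

Write h(x) = ax² + bx + c; the 5 given values yield a linear system in the 3 coefficients.
Solving, h(x) = -5x² - 2x - 7.
The coefficient of x² is -5.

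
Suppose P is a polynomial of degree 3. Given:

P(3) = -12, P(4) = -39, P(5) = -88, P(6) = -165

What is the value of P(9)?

-624

Write P(x) = ax³ + bx² + cx + d; the 4 given values yield a linear system in the 4 coefficients.
Solving, P(x) = -x³ + x² + 3x - 3.
Then P(9) = -624.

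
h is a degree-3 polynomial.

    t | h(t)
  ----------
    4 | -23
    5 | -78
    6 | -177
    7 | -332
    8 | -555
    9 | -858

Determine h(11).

-1752

First differences: -55, -99, -155, -223, -303. Second differences: -44, -56, -68, -80. Third differences: -12, -12, -12.
Level-3 differences are constant, so h has degree 3.
Fitting a degree-3 polynomial gives h(t) = -2t³ + 8t² - 5t - 3.
Then h(11) = -1752.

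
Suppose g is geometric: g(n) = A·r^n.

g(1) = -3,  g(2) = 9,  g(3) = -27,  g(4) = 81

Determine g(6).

Consecutive ratio: 9/(-3) = -3, and -27/9 = -3, so r = -3.
Then A·(-3)^1 = -3 gives A = 1, and g(n) = 1·(-3)^n.
g(6) = 1·(-3)^6 = 729.

729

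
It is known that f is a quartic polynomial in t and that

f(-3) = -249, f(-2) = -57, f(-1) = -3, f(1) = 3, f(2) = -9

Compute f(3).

Write f(t) = at^4 + bt³ + ct² + dt + e; the 5 given values yield a linear system in the 5 coefficients.
Solving, f(t) = -2t^4 + 3t³ - t² + 3.
Then f(3) = -87.

-87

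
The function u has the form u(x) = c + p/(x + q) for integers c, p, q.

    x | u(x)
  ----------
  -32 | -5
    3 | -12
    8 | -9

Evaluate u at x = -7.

(u(x) − c)(x + q) = p for each data point; the three points give a linear system in c and q, then p follows.
Solving: c = -6, q = 2, p = -30, so u(x) = -6 − 30/(x + 2).
Then u(-7) = -6 − 30/(-5) = 0.

0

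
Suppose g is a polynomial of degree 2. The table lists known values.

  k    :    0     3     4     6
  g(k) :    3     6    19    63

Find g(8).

Write g(k) = ak² + bk + c; the 4 given values yield a linear system in the 3 coefficients.
Solving, g(k) = 3k² - 8k + 3.
Then g(8) = 131.

131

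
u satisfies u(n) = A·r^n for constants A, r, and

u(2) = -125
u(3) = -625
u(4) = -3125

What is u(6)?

Consecutive ratio: -625/(-125) = 5, and -3125/(-625) = 5, so r = 5.
Then A·5^2 = -125 gives A = -5, and u(n) = -5·5^n.
u(6) = -5·5^6 = -78125.

-78125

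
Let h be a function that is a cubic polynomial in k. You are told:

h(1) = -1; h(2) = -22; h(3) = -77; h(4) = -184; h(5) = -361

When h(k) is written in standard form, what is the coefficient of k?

First differences: -21, -55, -107, -177. Second differences: -34, -52, -70. Third differences: -18, -18.
Level-3 differences are constant, so h has degree 3.
Fitting a degree-3 polynomial gives h(k) = -3k³ + k² - 3k + 4.
The coefficient of k is -3.

-3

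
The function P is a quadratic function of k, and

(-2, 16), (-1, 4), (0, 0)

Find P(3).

Write P(k) = ak² + bk + c; the 3 given values yield a linear system in the 3 coefficients.
Solving, P(k) = 4k².
Then P(3) = 36.

36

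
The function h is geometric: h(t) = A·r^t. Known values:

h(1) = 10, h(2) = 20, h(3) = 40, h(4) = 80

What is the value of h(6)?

320

Consecutive ratio: 20/10 = 2, and 40/20 = 2, so r = 2.
Then A·2^1 = 10 gives A = 5, and h(t) = 5·2^t.
h(6) = 5·2^6 = 320.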